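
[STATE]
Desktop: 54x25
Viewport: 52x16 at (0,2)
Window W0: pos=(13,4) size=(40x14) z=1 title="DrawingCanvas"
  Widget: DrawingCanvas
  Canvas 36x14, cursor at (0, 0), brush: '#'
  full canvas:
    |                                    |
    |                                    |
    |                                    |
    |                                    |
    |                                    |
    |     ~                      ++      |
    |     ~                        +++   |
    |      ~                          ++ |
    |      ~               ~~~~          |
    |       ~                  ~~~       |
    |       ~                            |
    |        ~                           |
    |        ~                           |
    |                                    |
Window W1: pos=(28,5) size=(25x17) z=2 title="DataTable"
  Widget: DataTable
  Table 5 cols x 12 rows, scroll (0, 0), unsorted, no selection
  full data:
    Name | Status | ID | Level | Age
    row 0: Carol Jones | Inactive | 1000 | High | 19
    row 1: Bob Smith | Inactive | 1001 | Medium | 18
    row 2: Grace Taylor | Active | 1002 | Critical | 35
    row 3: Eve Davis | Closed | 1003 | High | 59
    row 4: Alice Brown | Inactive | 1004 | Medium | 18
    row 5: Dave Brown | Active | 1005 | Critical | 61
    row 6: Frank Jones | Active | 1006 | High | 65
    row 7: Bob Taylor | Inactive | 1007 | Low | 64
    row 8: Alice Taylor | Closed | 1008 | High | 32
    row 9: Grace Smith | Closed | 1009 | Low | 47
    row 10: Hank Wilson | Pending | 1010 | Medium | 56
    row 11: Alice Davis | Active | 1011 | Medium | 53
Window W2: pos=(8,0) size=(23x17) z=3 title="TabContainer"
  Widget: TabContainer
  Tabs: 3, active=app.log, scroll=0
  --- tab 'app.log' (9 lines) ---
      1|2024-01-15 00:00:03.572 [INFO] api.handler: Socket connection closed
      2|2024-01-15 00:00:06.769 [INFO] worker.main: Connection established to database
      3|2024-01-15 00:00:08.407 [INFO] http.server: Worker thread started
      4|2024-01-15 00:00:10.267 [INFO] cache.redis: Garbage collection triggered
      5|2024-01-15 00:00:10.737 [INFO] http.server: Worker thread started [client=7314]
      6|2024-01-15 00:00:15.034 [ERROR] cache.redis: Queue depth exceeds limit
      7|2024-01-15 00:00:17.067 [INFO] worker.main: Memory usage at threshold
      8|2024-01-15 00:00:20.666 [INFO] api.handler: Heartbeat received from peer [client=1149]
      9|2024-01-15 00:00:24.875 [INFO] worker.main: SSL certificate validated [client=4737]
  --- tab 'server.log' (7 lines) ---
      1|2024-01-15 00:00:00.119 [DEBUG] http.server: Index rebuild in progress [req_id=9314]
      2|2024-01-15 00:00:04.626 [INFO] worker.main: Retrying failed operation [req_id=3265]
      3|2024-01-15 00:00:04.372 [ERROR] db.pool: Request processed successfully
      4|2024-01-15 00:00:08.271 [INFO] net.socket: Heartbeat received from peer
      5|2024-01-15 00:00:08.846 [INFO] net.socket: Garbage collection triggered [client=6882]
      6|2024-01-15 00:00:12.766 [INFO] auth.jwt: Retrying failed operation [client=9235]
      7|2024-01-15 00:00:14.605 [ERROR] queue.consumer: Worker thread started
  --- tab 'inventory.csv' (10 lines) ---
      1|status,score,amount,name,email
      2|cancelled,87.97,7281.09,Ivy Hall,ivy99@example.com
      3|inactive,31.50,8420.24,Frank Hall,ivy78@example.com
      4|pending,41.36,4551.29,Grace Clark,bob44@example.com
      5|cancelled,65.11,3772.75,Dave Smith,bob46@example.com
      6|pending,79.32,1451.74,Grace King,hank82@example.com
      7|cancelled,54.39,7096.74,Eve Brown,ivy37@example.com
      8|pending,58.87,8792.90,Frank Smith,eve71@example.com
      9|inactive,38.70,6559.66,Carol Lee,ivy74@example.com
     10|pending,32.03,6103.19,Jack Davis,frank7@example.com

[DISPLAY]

        ┠─────────────────────┨                     
        ┃[app.log]│ server.log┃                     
        ┃─────────────────────┃━━━━━━━━━━━━━━━━━━━━━
        ┃2024-01-15 00:00:03.5┃━━━━━━━━━━━━━━━━━━━━━
        ┃2024-01-15 00:00:06.7┃ataTable             
        ┃2024-01-15 00:00:08.4┃─────────────────────
        ┃2024-01-15 00:00:10.2┃me        │Status  │I
        ┃2024-01-15 00:00:10.7┃──────────┼────────┼─
        ┃2024-01-15 00:00:15.0┃rol Jones │Inactive│1
        ┃2024-01-15 00:00:17.0┃b Smith   │Inactive│1
        ┃2024-01-15 00:00:20.6┃ace Taylor│Active  │1
        ┃2024-01-15 00:00:24.8┃e Davis   │Closed  │1
        ┃                     ┃ice Brown │Inactive│1
        ┃                     ┃ve Brown  │Active  │1
        ┗━━━━━━━━━━━━━━━━━━━━━┛ank Jones │Active  │1
             ┗━━━━━━━━━━━━━━┃Bob Taylor  │Inactive│1


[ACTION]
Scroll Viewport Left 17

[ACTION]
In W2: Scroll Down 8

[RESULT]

        ┠─────────────────────┨                     
        ┃[app.log]│ server.log┃                     
        ┃─────────────────────┃━━━━━━━━━━━━━━━━━━━━━
        ┃2024-01-15 00:00:24.8┃━━━━━━━━━━━━━━━━━━━━━
        ┃                     ┃ataTable             
        ┃                     ┃─────────────────────
        ┃                     ┃me        │Status  │I
        ┃                     ┃──────────┼────────┼─
        ┃                     ┃rol Jones │Inactive│1
        ┃                     ┃b Smith   │Inactive│1
        ┃                     ┃ace Taylor│Active  │1
        ┃                     ┃e Davis   │Closed  │1
        ┃                     ┃ice Brown │Inactive│1
        ┃                     ┃ve Brown  │Active  │1
        ┗━━━━━━━━━━━━━━━━━━━━━┛ank Jones │Active  │1
             ┗━━━━━━━━━━━━━━┃Bob Taylor  │Inactive│1


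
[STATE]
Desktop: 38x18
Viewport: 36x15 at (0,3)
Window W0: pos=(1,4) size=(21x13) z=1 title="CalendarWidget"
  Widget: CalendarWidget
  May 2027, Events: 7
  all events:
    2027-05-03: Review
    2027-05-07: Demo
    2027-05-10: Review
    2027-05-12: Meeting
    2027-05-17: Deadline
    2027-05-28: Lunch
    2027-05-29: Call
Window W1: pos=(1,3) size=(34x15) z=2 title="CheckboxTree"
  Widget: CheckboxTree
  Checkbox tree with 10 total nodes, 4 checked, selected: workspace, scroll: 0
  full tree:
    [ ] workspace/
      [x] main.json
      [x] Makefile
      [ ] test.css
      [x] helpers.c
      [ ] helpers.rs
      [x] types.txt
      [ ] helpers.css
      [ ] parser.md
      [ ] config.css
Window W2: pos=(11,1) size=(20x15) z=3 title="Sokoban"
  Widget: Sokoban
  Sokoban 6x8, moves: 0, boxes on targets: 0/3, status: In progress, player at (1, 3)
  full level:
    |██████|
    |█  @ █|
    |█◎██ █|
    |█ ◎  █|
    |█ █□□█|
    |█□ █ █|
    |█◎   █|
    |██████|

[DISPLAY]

 ┏━━━━━━━━━┠──────────────────┨━━━┓ 
 ┃ Checkbox┃██████            ┃   ┃ 
 ┠─────────┃█  @ █            ┃───┨ 
 ┃>[-] work┃█◎██ █            ┃   ┃ 
 ┃   [x] ma┃█ ◎  █            ┃   ┃ 
 ┃   [x] Ma┃█ █□□█            ┃   ┃ 
 ┃   [ ] te┃█□ █ █            ┃   ┃ 
 ┃   [x] he┃█◎   █            ┃   ┃ 
 ┃   [ ] he┃██████            ┃   ┃ 
 ┃   [x] ty┃Moves: 0  0/3     ┃   ┃ 
 ┃   [ ] he┃                  ┃   ┃ 
 ┃   [ ] pa┃                  ┃   ┃ 
 ┃   [ ] co┗━━━━━━━━━━━━━━━━━━┛   ┃ 
 ┃                                ┃ 
 ┗━━━━━━━━━━━━━━━━━━━━━━━━━━━━━━━━┛ 


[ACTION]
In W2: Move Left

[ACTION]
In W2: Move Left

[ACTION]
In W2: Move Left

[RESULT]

 ┏━━━━━━━━━┠──────────────────┨━━━┓ 
 ┃ Checkbox┃██████            ┃   ┃ 
 ┠─────────┃█@   █            ┃───┨ 
 ┃>[-] work┃█◎██ █            ┃   ┃ 
 ┃   [x] ma┃█ ◎  █            ┃   ┃ 
 ┃   [x] Ma┃█ █□□█            ┃   ┃ 
 ┃   [ ] te┃█□ █ █            ┃   ┃ 
 ┃   [x] he┃█◎   █            ┃   ┃ 
 ┃   [ ] he┃██████            ┃   ┃ 
 ┃   [x] ty┃Moves: 2  0/3     ┃   ┃ 
 ┃   [ ] he┃                  ┃   ┃ 
 ┃   [ ] pa┃                  ┃   ┃ 
 ┃   [ ] co┗━━━━━━━━━━━━━━━━━━┛   ┃ 
 ┃                                ┃ 
 ┗━━━━━━━━━━━━━━━━━━━━━━━━━━━━━━━━┛ 


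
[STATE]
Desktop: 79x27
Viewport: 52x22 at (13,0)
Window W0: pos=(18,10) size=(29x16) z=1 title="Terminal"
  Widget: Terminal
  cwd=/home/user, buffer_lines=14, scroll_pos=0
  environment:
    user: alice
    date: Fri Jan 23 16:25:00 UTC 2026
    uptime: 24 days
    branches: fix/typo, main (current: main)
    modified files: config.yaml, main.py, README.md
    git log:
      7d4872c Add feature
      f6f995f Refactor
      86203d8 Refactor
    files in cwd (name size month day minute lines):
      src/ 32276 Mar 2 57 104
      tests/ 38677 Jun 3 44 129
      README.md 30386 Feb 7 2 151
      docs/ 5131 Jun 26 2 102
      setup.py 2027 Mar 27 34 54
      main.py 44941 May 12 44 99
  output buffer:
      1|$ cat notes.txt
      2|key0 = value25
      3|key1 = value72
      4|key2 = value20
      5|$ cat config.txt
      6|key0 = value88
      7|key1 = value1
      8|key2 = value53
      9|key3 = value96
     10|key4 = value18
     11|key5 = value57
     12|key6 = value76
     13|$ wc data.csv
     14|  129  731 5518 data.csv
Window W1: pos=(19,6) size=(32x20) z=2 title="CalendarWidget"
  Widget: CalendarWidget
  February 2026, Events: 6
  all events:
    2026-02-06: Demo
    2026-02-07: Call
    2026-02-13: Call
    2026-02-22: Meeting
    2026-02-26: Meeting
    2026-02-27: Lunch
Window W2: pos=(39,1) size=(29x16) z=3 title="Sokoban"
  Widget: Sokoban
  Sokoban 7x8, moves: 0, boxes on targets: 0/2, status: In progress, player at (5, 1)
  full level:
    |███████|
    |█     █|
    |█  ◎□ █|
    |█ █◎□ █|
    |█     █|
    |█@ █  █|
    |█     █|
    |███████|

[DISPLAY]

                                                    
                          ┏━━━━━━━━━━━━━━━━━━━━━━━━━
                          ┃ Sokoban                 
                          ┠─────────────────────────
                          ┃███████                  
                          ┃█     █                  
      ┏━━━━━━━━━━━━━━━━━━━┃█  ◎□ █                  
      ┃ CalendarWidget    ┃█ █◎□ █                  
      ┠───────────────────┃█     █                  
      ┃        February 20┃█@ █  █                  
     ┏┃Mo Tu We Th Fr Sa S┃█     █                  
     ┃┃                   ┃███████                  
     ┠┃ 2  3  4  5  6*  7*┃Moves: 0  0/2            
     ┃┃ 9 10 11 12 13* 14 ┃                         
     ┃┃16 17 18 19 20 21 2┃                         
     ┃┃23 24 25 26* 27* 28┃                         
     ┃┃                   ┗━━━━━━━━━━━━━━━━━━━━━━━━━
     ┃┃                              ┃              
     ┃┃                              ┃              
     ┃┃                              ┃              
     ┃┃                              ┃              
     ┃┃                              ┃              


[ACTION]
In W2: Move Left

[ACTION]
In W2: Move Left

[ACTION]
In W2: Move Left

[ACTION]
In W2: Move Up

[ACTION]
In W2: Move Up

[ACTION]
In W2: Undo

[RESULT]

                                                    
                          ┏━━━━━━━━━━━━━━━━━━━━━━━━━
                          ┃ Sokoban                 
                          ┠─────────────────────────
                          ┃███████                  
                          ┃█     █                  
      ┏━━━━━━━━━━━━━━━━━━━┃█  ◎□ █                  
      ┃ CalendarWidget    ┃█ █◎□ █                  
      ┠───────────────────┃█@    █                  
      ┃        February 20┃█  █  █                  
     ┏┃Mo Tu We Th Fr Sa S┃█     █                  
     ┃┃                   ┃███████                  
     ┠┃ 2  3  4  5  6*  7*┃Moves: 1  0/2            
     ┃┃ 9 10 11 12 13* 14 ┃                         
     ┃┃16 17 18 19 20 21 2┃                         
     ┃┃23 24 25 26* 27* 28┃                         
     ┃┃                   ┗━━━━━━━━━━━━━━━━━━━━━━━━━
     ┃┃                              ┃              
     ┃┃                              ┃              
     ┃┃                              ┃              
     ┃┃                              ┃              
     ┃┃                              ┃              


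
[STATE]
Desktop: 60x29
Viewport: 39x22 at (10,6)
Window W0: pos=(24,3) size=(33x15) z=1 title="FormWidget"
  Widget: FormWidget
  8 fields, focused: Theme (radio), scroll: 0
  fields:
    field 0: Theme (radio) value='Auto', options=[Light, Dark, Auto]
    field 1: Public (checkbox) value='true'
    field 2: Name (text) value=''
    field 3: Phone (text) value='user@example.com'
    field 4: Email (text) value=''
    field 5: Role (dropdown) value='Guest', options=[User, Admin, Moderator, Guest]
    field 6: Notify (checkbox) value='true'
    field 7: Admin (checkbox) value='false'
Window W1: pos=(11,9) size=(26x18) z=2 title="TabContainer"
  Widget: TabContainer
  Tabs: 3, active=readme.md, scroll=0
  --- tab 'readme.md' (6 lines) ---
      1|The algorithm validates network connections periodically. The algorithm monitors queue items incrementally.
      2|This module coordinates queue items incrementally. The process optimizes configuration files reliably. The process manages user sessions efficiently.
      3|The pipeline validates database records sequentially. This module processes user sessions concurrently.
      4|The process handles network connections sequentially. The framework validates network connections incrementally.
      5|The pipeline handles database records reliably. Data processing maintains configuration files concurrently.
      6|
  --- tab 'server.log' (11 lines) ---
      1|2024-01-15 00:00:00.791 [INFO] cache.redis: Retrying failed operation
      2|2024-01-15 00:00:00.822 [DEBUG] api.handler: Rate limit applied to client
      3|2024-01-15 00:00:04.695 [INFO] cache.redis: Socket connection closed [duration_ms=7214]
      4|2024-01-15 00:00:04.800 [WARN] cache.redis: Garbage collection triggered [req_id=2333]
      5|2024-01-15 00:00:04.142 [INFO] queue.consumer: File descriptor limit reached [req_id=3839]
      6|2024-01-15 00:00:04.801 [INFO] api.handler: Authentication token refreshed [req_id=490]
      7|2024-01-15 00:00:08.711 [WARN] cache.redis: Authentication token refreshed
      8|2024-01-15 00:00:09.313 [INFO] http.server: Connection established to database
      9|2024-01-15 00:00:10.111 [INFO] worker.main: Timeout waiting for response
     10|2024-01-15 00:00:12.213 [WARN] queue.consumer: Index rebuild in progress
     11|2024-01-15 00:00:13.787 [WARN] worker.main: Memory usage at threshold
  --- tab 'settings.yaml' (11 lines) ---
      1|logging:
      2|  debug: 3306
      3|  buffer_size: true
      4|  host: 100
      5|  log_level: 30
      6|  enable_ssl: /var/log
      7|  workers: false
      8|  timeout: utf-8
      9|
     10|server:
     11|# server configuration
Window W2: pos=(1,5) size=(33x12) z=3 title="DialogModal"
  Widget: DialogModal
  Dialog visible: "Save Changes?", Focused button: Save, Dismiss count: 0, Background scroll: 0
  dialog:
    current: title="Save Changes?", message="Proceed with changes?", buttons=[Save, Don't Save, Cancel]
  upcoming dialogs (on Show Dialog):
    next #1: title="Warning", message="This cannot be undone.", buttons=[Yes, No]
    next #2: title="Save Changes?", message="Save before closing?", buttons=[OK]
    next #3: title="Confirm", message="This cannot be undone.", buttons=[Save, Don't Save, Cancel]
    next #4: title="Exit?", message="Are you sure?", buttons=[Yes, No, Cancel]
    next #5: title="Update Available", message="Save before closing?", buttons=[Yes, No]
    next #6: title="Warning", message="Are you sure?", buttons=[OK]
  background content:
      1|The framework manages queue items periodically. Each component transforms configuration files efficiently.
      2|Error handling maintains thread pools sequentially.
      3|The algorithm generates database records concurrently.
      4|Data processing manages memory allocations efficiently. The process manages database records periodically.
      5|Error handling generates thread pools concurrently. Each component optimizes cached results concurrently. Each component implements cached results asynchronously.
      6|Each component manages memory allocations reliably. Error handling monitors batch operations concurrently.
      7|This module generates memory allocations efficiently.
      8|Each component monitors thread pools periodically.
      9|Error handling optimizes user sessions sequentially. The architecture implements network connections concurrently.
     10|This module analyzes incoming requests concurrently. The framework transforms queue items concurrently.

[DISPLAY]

odal                   ┃     ( ) Light 
───────────────────────┨     [x]       
ework manages queue ite┃     [         
────────────────────┐ad┃━━┓  [user@exam
 Save Changes?      │as┃  ┃  [         
ceed with changes?  │y ┃──┨  [Guest    
]  Don't Save   Canc│ad┃g ┃  [x]       
────────────────────┘ a┃──┃  [ ]       
ule generates memory al┃s ┃            
ponent monitors thread ┃s ┃            
━━━━━━━━━━━━━━━━━━━━━━━┛ d┃            
 ┃The process handles netw┃━━━━━━━━━━━━
 ┃The pipeline handles dat┃            
 ┃                        ┃            
 ┃                        ┃            
 ┃                        ┃            
 ┃                        ┃            
 ┃                        ┃            
 ┃                        ┃            
 ┃                        ┃            
 ┗━━━━━━━━━━━━━━━━━━━━━━━━┛            
                                       


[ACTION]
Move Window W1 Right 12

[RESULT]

odal                   ┃     ( ) Light 
───────────────────────┨     [x]       
ework manages queue ite┃     [         
────────────────────┐ad┃━━━━━━━━━━━━━━┓
 Save Changes?      │as┃ner           ┃
ceed with changes?  │y ┃──────────────┨
]  Don't Save   Canc│ad┃]│ server.log ┃
────────────────────┘ a┃──────────────┃
ule generates memory al┃thm validates ┃
ponent monitors thread ┃e coordinates ┃
━━━━━━━━━━━━━━━━━━━━━━━┛ne validates d┃
             ┃The process handles netw┃
             ┃The pipeline handles dat┃
             ┃                        ┃
             ┃                        ┃
             ┃                        ┃
             ┃                        ┃
             ┃                        ┃
             ┃                        ┃
             ┃                        ┃
             ┗━━━━━━━━━━━━━━━━━━━━━━━━┛
                                       


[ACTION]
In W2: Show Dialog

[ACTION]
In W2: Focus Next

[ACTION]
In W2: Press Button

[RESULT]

odal                   ┃     ( ) Light 
───────────────────────┨     [x]       
ework manages queue ite┃     [         
ndling maintains thread┃━━━━━━━━━━━━━━┓
rithm generates databas┃ner           ┃
cessing manages memory ┃──────────────┨
ndling generates thread┃]│ server.log ┃
ponent manages memory a┃──────────────┃
ule generates memory al┃thm validates ┃
ponent monitors thread ┃e coordinates ┃
━━━━━━━━━━━━━━━━━━━━━━━┛ne validates d┃
             ┃The process handles netw┃
             ┃The pipeline handles dat┃
             ┃                        ┃
             ┃                        ┃
             ┃                        ┃
             ┃                        ┃
             ┃                        ┃
             ┃                        ┃
             ┃                        ┃
             ┗━━━━━━━━━━━━━━━━━━━━━━━━┛
                                       


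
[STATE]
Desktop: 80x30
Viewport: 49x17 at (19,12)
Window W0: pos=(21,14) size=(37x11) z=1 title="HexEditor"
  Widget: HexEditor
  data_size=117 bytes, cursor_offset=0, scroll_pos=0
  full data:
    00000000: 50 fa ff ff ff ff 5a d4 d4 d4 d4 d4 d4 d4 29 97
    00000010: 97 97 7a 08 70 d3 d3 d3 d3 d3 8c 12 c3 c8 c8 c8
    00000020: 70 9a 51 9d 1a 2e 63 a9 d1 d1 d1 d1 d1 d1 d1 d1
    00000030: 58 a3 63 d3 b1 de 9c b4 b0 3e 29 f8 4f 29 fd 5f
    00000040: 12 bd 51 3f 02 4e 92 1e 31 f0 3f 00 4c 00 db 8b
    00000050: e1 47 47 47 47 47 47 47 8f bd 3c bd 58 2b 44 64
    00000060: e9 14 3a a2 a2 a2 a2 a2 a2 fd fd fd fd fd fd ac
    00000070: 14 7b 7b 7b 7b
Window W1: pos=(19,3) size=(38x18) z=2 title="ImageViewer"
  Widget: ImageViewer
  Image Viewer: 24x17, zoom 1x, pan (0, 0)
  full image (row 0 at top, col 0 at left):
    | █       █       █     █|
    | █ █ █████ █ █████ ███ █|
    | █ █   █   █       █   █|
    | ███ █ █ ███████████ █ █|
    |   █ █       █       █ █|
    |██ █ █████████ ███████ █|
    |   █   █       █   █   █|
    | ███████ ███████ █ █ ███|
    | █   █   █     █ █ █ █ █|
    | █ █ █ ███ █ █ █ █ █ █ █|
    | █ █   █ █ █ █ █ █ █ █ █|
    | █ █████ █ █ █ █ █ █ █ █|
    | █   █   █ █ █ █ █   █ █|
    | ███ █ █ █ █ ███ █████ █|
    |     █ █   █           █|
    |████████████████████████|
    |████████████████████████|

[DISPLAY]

┃   █   █       █   █   █            ┃           
┃ ███████ ███████ █ █ ███            ┃           
┃ █   █   █     █ █ █ █ █            ┃┓          
┃ █ █ █ ███ █ █ █ █ █ █ █            ┃┃          
┃ █ █   █ █ █ █ █ █ █ █ █            ┃┨          
┃ █ █████ █ █ █ █ █ █ █ █            ┃┃          
┃ █   █   █ █ █ █ █   █ █            ┃┃          
┃ ███ █ █ █ █ ███ █████ █            ┃┃          
┗━━━━━━━━━━━━━━━━━━━━━━━━━━━━━━━━━━━━┛┃          
  ┃00000040  12 bd 51 3f 02 4e 92 1e  ┃          
  ┃00000050  e1 47 47 47 47 47 47 47  ┃          
  ┃00000060  e9 14 3a a2 a2 a2 a2 a2  ┃          
  ┗━━━━━━━━━━━━━━━━━━━━━━━━━━━━━━━━━━━┛          
                                                 
                                                 
                                                 
                                                 


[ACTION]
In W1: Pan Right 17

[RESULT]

┃  █   █                             ┃           
┃█ █ ███                             ┃           
┃█ █ █ █                             ┃┓          
┃█ █ █ █                             ┃┃          
┃█ █ █ █                             ┃┨          
┃█ █ █ █                             ┃┃          
┃█   █ █                             ┃┃          
┃█████ █                             ┃┃          
┗━━━━━━━━━━━━━━━━━━━━━━━━━━━━━━━━━━━━┛┃          
  ┃00000040  12 bd 51 3f 02 4e 92 1e  ┃          
  ┃00000050  e1 47 47 47 47 47 47 47  ┃          
  ┃00000060  e9 14 3a a2 a2 a2 a2 a2  ┃          
  ┗━━━━━━━━━━━━━━━━━━━━━━━━━━━━━━━━━━━┛          
                                                 
                                                 
                                                 
                                                 


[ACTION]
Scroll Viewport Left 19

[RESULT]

                   ┃  █   █                      
                   ┃█ █ ███                      
                   ┃█ █ █ █                      
                   ┃█ █ █ █                      
                   ┃█ █ █ █                      
                   ┃█ █ █ █                      
                   ┃█   █ █                      
                   ┃█████ █                      
                   ┗━━━━━━━━━━━━━━━━━━━━━━━━━━━━━
                     ┃00000040  12 bd 51 3f 02 4e
                     ┃00000050  e1 47 47 47 47 47
                     ┃00000060  e9 14 3a a2 a2 a2
                     ┗━━━━━━━━━━━━━━━━━━━━━━━━━━━
                                                 
                                                 
                                                 
                                                 


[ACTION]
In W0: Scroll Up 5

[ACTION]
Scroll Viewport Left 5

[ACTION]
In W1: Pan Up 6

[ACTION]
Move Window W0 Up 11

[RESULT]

                   ┃  █   █                      
                   ┃█ █ ███                      
                   ┃█ █ █ █                      
                   ┃█ █ █ █                      
                   ┃█ █ █ █                      
                   ┃█ █ █ █                      
                   ┃█   █ █                      
                   ┃█████ █                      
                   ┗━━━━━━━━━━━━━━━━━━━━━━━━━━━━━
                                                 
                                                 
                                                 
                                                 
                                                 
                                                 
                                                 
                                                 


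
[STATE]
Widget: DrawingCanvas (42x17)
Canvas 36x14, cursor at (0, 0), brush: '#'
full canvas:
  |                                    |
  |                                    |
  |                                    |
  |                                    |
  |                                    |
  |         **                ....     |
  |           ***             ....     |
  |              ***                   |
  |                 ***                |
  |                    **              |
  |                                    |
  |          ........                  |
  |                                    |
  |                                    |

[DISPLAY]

+                                         
                                          
                                          
                                          
                                          
         **                ....           
           ***             ....           
              ***                         
                 ***                      
                    **                    
                                          
          ........                        
                                          
                                          
                                          
                                          
                                          


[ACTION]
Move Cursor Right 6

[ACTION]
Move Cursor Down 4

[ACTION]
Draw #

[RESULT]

                                          
                                          
                                          
                                          
      #                                   
         **                ....           
           ***             ....           
              ***                         
                 ***                      
                    **                    
                                          
          ........                        
                                          
                                          
                                          
                                          
                                          


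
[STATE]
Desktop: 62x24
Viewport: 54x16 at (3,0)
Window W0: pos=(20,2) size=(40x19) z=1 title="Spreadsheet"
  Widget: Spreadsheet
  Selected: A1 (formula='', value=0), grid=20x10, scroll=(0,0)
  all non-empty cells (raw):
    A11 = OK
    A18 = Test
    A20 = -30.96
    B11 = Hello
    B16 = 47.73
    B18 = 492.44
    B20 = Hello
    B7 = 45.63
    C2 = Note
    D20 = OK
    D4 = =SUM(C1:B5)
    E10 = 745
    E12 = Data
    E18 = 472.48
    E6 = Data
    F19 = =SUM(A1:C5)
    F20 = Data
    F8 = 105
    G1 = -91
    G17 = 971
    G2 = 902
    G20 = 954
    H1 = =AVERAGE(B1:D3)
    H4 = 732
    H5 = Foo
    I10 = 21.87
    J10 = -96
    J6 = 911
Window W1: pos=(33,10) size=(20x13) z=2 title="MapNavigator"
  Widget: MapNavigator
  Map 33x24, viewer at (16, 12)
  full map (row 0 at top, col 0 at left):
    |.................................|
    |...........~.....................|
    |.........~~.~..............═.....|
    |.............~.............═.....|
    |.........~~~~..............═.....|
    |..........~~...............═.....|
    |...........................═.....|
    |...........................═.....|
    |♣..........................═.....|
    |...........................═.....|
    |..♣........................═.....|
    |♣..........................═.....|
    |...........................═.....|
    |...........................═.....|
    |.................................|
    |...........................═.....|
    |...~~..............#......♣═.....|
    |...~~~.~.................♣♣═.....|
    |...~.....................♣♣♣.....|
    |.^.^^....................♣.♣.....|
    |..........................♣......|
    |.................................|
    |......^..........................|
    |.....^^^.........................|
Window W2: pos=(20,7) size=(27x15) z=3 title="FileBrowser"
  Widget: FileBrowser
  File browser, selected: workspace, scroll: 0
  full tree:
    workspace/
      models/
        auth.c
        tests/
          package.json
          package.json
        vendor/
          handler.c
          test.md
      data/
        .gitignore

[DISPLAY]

                                                      
                                                      
                 ┏━━━━━━━━━━━━━━━━━━━━━━━━━━━━━━━━━━━━
                 ┃ Spreadsheet                        
                 ┠────────────────────────────────────
                 ┃A1:                                 
                 ┃       A       B       C       D    
                 ┏━━━━━━━━━━━━━━━━━━━━━━━━━┓----------
                 ┃ FileBrowser             ┃ 0       0
                 ┠─────────────────────────┨         0
                 ┃> [-] workspace/         ┃━━━━━┓   0
                 ┃    [+] models/          ┃     ┃   0
                 ┃    [+] data/            ┃─────┨   0
                 ┃                         ┃.....┃   0
                 ┃                         ┃.....┃   0
                 ┃                         ┃.....┃   0


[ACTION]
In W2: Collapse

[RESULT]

                                                      
                                                      
                 ┏━━━━━━━━━━━━━━━━━━━━━━━━━━━━━━━━━━━━
                 ┃ Spreadsheet                        
                 ┠────────────────────────────────────
                 ┃A1:                                 
                 ┃       A       B       C       D    
                 ┏━━━━━━━━━━━━━━━━━━━━━━━━━┓----------
                 ┃ FileBrowser             ┃ 0       0
                 ┠─────────────────────────┨         0
                 ┃> [+] workspace/         ┃━━━━━┓   0
                 ┃                         ┃     ┃   0
                 ┃                         ┃─────┨   0
                 ┃                         ┃.....┃   0
                 ┃                         ┃.....┃   0
                 ┃                         ┃.....┃   0


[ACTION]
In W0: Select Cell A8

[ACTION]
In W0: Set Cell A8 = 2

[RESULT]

                                                      
                                                      
                 ┏━━━━━━━━━━━━━━━━━━━━━━━━━━━━━━━━━━━━
                 ┃ Spreadsheet                        
                 ┠────────────────────────────────────
                 ┃A8: 2                               
                 ┃       A       B       C       D    
                 ┏━━━━━━━━━━━━━━━━━━━━━━━━━┓----------
                 ┃ FileBrowser             ┃ 0       0
                 ┠─────────────────────────┨         0
                 ┃> [+] workspace/         ┃━━━━━┓   0
                 ┃                         ┃     ┃   0
                 ┃                         ┃─────┨   0
                 ┃                         ┃.....┃   0
                 ┃                         ┃.....┃   0
                 ┃                         ┃.....┃   0


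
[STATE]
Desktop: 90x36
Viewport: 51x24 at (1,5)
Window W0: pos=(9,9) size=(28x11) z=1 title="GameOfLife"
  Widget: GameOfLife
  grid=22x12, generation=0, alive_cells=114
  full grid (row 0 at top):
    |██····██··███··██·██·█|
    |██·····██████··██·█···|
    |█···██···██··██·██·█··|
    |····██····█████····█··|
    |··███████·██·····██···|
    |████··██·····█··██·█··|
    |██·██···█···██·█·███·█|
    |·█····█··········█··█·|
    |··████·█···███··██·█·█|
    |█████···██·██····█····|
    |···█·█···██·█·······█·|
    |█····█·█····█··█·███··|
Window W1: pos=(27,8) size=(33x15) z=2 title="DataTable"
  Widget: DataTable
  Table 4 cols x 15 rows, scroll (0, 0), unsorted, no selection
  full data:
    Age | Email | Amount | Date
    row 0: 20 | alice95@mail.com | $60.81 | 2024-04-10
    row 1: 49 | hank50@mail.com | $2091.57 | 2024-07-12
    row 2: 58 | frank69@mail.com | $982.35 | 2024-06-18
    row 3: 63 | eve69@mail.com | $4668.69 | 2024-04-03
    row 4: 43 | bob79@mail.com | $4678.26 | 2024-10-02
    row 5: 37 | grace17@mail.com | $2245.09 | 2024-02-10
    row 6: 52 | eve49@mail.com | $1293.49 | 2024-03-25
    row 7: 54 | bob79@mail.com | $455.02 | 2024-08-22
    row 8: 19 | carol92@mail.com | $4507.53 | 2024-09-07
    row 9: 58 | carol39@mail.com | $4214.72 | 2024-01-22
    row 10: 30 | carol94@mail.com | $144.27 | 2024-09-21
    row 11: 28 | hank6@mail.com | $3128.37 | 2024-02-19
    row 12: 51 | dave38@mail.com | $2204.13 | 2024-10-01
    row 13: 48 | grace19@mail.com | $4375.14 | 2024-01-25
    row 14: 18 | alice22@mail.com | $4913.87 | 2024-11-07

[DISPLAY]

                                                   
                                                   
                                                   
                          ┏━━━━━━━━━━━━━━━━━━━━━━━━
        ┏━━━━━━━━━━━━━━━━━┃ DataTable              
        ┃ GameOfLife      ┠────────────────────────
        ┠─────────────────┃Age│Email           │Amo
        ┃Gen: 0           ┃───┼────────────────┼───
        ┃····██····█████··┃20 │alice95@mail.com│$60
        ┃··███████·██·····┃49 │hank50@mail.com │$20
        ┃████··██·····█··█┃58 │frank69@mail.com│$98
        ┃██·██···█···██·█·┃63 │eve69@mail.com  │$46
        ┃·█····█··········┃43 │bob79@mail.com  │$46
        ┃··████·█···███··█┃37 │grace17@mail.com│$22
        ┗━━━━━━━━━━━━━━━━━┃52 │eve49@mail.com  │$12
                          ┃54 │bob79@mail.com  │$45
                          ┃19 │carol92@mail.com│$45
                          ┗━━━━━━━━━━━━━━━━━━━━━━━━
                                                   
                                                   
                                                   
                                                   
                                                   
                                                   


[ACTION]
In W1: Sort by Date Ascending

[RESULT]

                                                   
                                                   
                                                   
                          ┏━━━━━━━━━━━━━━━━━━━━━━━━
        ┏━━━━━━━━━━━━━━━━━┃ DataTable              
        ┃ GameOfLife      ┠────────────────────────
        ┠─────────────────┃Age│Email           │Amo
        ┃Gen: 0           ┃───┼────────────────┼───
        ┃····██····█████··┃58 │carol39@mail.com│$42
        ┃··███████·██·····┃48 │grace19@mail.com│$43
        ┃████··██·····█··█┃37 │grace17@mail.com│$22
        ┃██·██···█···██·█·┃28 │hank6@mail.com  │$31
        ┃·█····█··········┃52 │eve49@mail.com  │$12
        ┃··████·█···███··█┃63 │eve69@mail.com  │$46
        ┗━━━━━━━━━━━━━━━━━┃20 │alice95@mail.com│$60
                          ┃58 │frank69@mail.com│$98
                          ┃49 │hank50@mail.com │$20
                          ┗━━━━━━━━━━━━━━━━━━━━━━━━
                                                   
                                                   
                                                   
                                                   
                                                   
                                                   


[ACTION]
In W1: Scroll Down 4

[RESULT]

                                                   
                                                   
                                                   
                          ┏━━━━━━━━━━━━━━━━━━━━━━━━
        ┏━━━━━━━━━━━━━━━━━┃ DataTable              
        ┃ GameOfLife      ┠────────────────────────
        ┠─────────────────┃Age│Email           │Amo
        ┃Gen: 0           ┃───┼────────────────┼───
        ┃····██····█████··┃52 │eve49@mail.com  │$12
        ┃··███████·██·····┃63 │eve69@mail.com  │$46
        ┃████··██·····█··█┃20 │alice95@mail.com│$60
        ┃██·██···█···██·█·┃58 │frank69@mail.com│$98
        ┃·█····█··········┃49 │hank50@mail.com │$20
        ┃··████·█···███··█┃54 │bob79@mail.com  │$45
        ┗━━━━━━━━━━━━━━━━━┃19 │carol92@mail.com│$45
                          ┃30 │carol94@mail.com│$14
                          ┃51 │dave38@mail.com │$22
                          ┗━━━━━━━━━━━━━━━━━━━━━━━━
                                                   
                                                   
                                                   
                                                   
                                                   
                                                   


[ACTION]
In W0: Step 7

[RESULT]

                                                   
                                                   
                                                   
                          ┏━━━━━━━━━━━━━━━━━━━━━━━━
        ┏━━━━━━━━━━━━━━━━━┃ DataTable              
        ┃ GameOfLife      ┠────────────────────────
        ┠─────────────────┃Age│Email           │Amo
        ┃Gen: 7           ┃───┼────────────────┼───
        ┃·█··█···███······┃52 │eve49@mail.com  │$12
        ┃·█··█·██····█·█··┃63 │eve69@mail.com  │$46
        ┃·█······██████···┃20 │alice95@mail.com│$60
        ┃········██···█·█·┃58 │frank69@mail.com│$98
        ┃···█·············┃49 │hank50@mail.com │$20
        ┃·····██·█········┃54 │bob79@mail.com  │$45
        ┗━━━━━━━━━━━━━━━━━┃19 │carol92@mail.com│$45
                          ┃30 │carol94@mail.com│$14
                          ┃51 │dave38@mail.com │$22
                          ┗━━━━━━━━━━━━━━━━━━━━━━━━
                                                   
                                                   
                                                   
                                                   
                                                   
                                                   
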